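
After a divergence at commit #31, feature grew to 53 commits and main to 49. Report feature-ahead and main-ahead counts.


Common ancestor: commit #31
feature commits after divergence: 53 - 31 = 22
main commits after divergence: 49 - 31 = 18
feature is 22 commits ahead of main
main is 18 commits ahead of feature

feature ahead: 22, main ahead: 18


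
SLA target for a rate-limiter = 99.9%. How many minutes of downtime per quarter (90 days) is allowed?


Formula: allowed downtime = period * (100 - SLA) / 100
Period (quarter (90 days)) = 129600 minutes
Unavailability fraction = (100 - 99.9) / 100
Allowed downtime = 129600 * (100 - 99.9) / 100
Allowed downtime = 129.6 minutes

129.6 minutes


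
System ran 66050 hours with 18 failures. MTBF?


Formula: MTBF = Total operating time / Number of failures
MTBF = 66050 / 18
MTBF = 3669.44 hours

3669.44 hours


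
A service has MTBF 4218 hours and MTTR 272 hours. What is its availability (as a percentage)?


Availability = MTBF / (MTBF + MTTR)
Availability = 4218 / (4218 + 272)
Availability = 4218 / 4490
Availability = 93.9421%

93.9421%


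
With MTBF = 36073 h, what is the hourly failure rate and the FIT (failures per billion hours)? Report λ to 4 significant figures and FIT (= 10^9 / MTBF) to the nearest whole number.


Formula: λ = 1 / MTBF; FIT = λ × 1e9 = 1e9 / MTBF
λ = 1 / 36073 ≈ 2.772e-05 failures/hour
FIT = 1e9 / 36073 ≈ 27722 failures per 1e9 hours (nearest whole number)

λ = 2.772e-05 /h, FIT = 27722


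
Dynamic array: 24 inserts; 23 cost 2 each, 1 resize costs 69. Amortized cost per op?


Formula: Amortized cost = Total cost / Operations
Total cost = (23 * 2) + (1 * 69)
Total cost = 46 + 69 = 115
Amortized = 115 / 24 = 4.7917

4.7917


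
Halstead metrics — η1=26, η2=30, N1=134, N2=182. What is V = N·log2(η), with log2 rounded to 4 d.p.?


Formula: V = N * log2(η), where N = N1 + N2 and η = η1 + η2
η = 26 + 30 = 56
N = 134 + 182 = 316
log2(56) ≈ 5.8074
V = 316 * 5.8074 = 1835.14

1835.14


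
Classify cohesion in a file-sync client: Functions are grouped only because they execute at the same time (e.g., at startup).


Reasoning: Related by timing only
Type: Temporal cohesion

Temporal cohesion


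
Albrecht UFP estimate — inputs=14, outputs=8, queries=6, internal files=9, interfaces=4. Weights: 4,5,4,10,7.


UFP = EI*4 + EO*5 + EQ*4 + ILF*10 + EIF*7
UFP = 14*4 + 8*5 + 6*4 + 9*10 + 4*7
UFP = 56 + 40 + 24 + 90 + 28
UFP = 238

238


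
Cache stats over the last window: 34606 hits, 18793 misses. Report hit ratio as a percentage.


Formula: hit rate = hits / (hits + misses) * 100
hit rate = 34606 / (34606 + 18793) * 100
hit rate = 34606 / 53399 * 100
hit rate = 64.81%

64.81%


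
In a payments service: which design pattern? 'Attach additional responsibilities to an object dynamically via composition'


This matches the Decorator pattern

Decorator


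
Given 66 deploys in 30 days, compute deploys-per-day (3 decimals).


Formula: deployments per day = releases / days
= 66 / 30
= 2.2 deploys/day
(equivalently, 15.4 deploys/week)

2.2 deploys/day


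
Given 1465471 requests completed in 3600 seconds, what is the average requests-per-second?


Formula: throughput = requests / seconds
throughput = 1465471 / 3600
throughput = 407.08 requests/second

407.08 requests/second


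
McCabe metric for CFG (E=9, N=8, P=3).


Formula: V(G) = E - N + 2P
V(G) = 9 - 8 + 2*3
V(G) = 1 + 6
V(G) = 7

7


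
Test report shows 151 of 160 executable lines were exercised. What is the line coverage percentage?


Coverage = covered / total * 100
Coverage = 151 / 160 * 100
Coverage = 94.38%

94.38%


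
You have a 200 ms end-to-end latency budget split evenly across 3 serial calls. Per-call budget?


Formula: per_stage = total_budget / stages
per_stage = 200 / 3
per_stage = 66.67 ms

66.67 ms


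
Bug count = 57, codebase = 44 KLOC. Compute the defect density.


Defect density = defects / KLOC
Defect density = 57 / 44
Defect density = 1.295 defects/KLOC

1.295 defects/KLOC


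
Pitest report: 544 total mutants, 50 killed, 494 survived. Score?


Mutation score = killed / total * 100
Mutation score = 50 / 544 * 100
Mutation score = 9.19%

9.19%


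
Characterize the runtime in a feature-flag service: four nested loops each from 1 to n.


Reasoning: four levels of nesting
Complexity: O(n^4)

O(n^4)


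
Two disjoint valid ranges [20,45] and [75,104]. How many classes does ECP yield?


Valid ranges: [20,45] and [75,104]
Class 1: x < 20 — invalid
Class 2: 20 ≤ x ≤ 45 — valid
Class 3: 45 < x < 75 — invalid (gap between ranges)
Class 4: 75 ≤ x ≤ 104 — valid
Class 5: x > 104 — invalid
Total equivalence classes: 5

5 equivalence classes


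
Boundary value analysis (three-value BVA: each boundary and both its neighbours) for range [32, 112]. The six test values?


Range: [32, 112]
Boundaries: just below min, min, min+1, max-1, max, just above max
Values: [31, 32, 33, 111, 112, 113]

[31, 32, 33, 111, 112, 113]


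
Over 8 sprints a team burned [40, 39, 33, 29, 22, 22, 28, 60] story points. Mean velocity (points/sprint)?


Formula: Avg velocity = Total points / Number of sprints
Points: [40, 39, 33, 29, 22, 22, 28, 60]
Sum = 40 + 39 + 33 + 29 + 22 + 22 + 28 + 60 = 273
Avg velocity = 273 / 8 = 34.13 points/sprint

34.13 points/sprint


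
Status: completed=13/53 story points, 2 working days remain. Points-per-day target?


Formula: Required rate = Remaining points / Days left
Remaining = 53 - 13 = 40 points
Required rate = 40 / 2 = 20.0 points/day

20.0 points/day


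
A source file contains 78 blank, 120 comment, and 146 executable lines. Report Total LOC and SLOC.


Total LOC = blank + comment + code
Total LOC = 78 + 120 + 146 = 344
SLOC (source only) = code = 146

Total LOC: 344, SLOC: 146


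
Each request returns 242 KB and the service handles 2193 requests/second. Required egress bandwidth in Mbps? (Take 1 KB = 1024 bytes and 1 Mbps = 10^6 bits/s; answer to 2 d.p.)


Formula: Mbps = payload_bytes * RPS * 8 / 1e6
Payload per request = 242 KB = 242 * 1024 = 247808 bytes
Total bytes/sec = 247808 * 2193 = 543442944
Total bits/sec = 543442944 * 8 = 4347543552
Mbps = 4347543552 / 1e6 = 4347.54

4347.54 Mbps


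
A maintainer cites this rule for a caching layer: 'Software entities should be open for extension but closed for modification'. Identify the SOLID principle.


This describes the Open/Closed Principle (OCP)

Open/Closed Principle (OCP)


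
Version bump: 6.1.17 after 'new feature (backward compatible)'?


Current: 6.1.17
Change category: 'new feature (backward compatible)' → minor bump
SemVer rule: minor bump → increment MINOR, reset PATCH to 0 (MAJOR unchanged)
New: 6.2.0

6.2.0


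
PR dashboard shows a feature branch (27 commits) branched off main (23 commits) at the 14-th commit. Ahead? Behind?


Common ancestor: commit #14
feature commits after divergence: 27 - 14 = 13
main commits after divergence: 23 - 14 = 9
feature is 13 commits ahead of main
main is 9 commits ahead of feature

feature ahead: 13, main ahead: 9


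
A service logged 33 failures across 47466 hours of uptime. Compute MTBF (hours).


Formula: MTBF = Total operating time / Number of failures
MTBF = 47466 / 33
MTBF = 1438.36 hours

1438.36 hours


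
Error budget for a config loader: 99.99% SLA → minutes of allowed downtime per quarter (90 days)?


Formula: allowed downtime = period * (100 - SLA) / 100
Period (quarter (90 days)) = 129600 minutes
Unavailability fraction = (100 - 99.99) / 100
Allowed downtime = 129600 * (100 - 99.99) / 100
Allowed downtime = 12.96 minutes

12.96 minutes


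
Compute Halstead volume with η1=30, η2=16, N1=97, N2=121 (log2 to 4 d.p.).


Formula: V = N * log2(η), where N = N1 + N2 and η = η1 + η2
η = 30 + 16 = 46
N = 97 + 121 = 218
log2(46) ≈ 5.5236
V = 218 * 5.5236 = 1204.14

1204.14


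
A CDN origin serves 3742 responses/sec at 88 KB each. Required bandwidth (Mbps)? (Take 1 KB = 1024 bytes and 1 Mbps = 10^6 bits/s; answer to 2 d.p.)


Formula: Mbps = payload_bytes * RPS * 8 / 1e6
Payload per request = 88 KB = 88 * 1024 = 90112 bytes
Total bytes/sec = 90112 * 3742 = 337199104
Total bits/sec = 337199104 * 8 = 2697592832
Mbps = 2697592832 / 1e6 = 2697.59

2697.59 Mbps


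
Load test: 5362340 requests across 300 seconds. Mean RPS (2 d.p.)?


Formula: throughput = requests / seconds
throughput = 5362340 / 300
throughput = 17874.47 requests/second

17874.47 requests/second


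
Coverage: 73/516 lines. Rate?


Coverage = covered / total * 100
Coverage = 73 / 516 * 100
Coverage = 14.15%

14.15%


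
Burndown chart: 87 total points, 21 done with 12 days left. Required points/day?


Formula: Required rate = Remaining points / Days left
Remaining = 87 - 21 = 66 points
Required rate = 66 / 12 = 5.5 points/day

5.5 points/day


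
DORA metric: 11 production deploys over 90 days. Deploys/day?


Formula: deployments per day = releases / days
= 11 / 90
= 0.122 deploys/day
(equivalently, 0.86 deploys/week)

0.122 deploys/day


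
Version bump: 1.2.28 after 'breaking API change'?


Current: 1.2.28
Change category: 'breaking API change' → major bump
SemVer rule: major bump → increment MAJOR, reset MINOR and PATCH to 0
New: 2.0.0

2.0.0


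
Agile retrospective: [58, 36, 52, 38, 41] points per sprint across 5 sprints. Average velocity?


Formula: Avg velocity = Total points / Number of sprints
Points: [58, 36, 52, 38, 41]
Sum = 58 + 36 + 52 + 38 + 41 = 225
Avg velocity = 225 / 5 = 45.0 points/sprint

45.0 points/sprint


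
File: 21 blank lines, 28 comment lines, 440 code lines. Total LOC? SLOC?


Total LOC = blank + comment + code
Total LOC = 21 + 28 + 440 = 489
SLOC (source only) = code = 440

Total LOC: 489, SLOC: 440


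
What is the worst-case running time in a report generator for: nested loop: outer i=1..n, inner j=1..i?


Reasoning: triangle: n(n+1)/2 ~ n^2/2
Complexity: O(n^2)

O(n^2)


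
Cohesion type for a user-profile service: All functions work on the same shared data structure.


Reasoning: Functions share data
Type: Communicational cohesion

Communicational cohesion


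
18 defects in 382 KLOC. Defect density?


Defect density = defects / KLOC
Defect density = 18 / 382
Defect density = 0.047 defects/KLOC

0.047 defects/KLOC


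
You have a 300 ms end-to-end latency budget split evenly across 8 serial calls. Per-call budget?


Formula: per_stage = total_budget / stages
per_stage = 300 / 8
per_stage = 37.5 ms

37.5 ms


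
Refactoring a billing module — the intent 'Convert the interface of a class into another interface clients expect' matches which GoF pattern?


This matches the Adapter pattern

Adapter


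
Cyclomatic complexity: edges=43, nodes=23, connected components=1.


Formula: V(G) = E - N + 2P
V(G) = 43 - 23 + 2*1
V(G) = 20 + 2
V(G) = 22

22


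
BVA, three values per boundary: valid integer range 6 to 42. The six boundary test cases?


Range: [6, 42]
Boundaries: just below min, min, min+1, max-1, max, just above max
Values: [5, 6, 7, 41, 42, 43]

[5, 6, 7, 41, 42, 43]


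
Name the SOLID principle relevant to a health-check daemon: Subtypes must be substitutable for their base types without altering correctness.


This describes the Liskov Substitution Principle (LSP)

Liskov Substitution Principle (LSP)


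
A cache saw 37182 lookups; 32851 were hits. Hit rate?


Formula: hit rate = hits / (hits + misses) * 100
hit rate = 32851 / (32851 + 4331) * 100
hit rate = 32851 / 37182 * 100
hit rate = 88.35%

88.35%


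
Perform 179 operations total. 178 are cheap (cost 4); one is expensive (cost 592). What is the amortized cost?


Formula: Amortized cost = Total cost / Operations
Total cost = (178 * 4) + (1 * 592)
Total cost = 712 + 592 = 1304
Amortized = 1304 / 179 = 7.2849

7.2849


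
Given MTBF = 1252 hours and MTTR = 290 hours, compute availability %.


Availability = MTBF / (MTBF + MTTR)
Availability = 1252 / (1252 + 290)
Availability = 1252 / 1542
Availability = 81.1933%

81.1933%


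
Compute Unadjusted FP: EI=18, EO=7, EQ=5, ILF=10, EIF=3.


UFP = EI*4 + EO*5 + EQ*4 + ILF*10 + EIF*7
UFP = 18*4 + 7*5 + 5*4 + 10*10 + 3*7
UFP = 72 + 35 + 20 + 100 + 21
UFP = 248

248


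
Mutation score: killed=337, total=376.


Mutation score = killed / total * 100
Mutation score = 337 / 376 * 100
Mutation score = 89.63%

89.63%


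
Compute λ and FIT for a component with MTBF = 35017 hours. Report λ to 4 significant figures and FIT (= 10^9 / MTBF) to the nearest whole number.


Formula: λ = 1 / MTBF; FIT = λ × 1e9 = 1e9 / MTBF
λ = 1 / 35017 ≈ 2.856e-05 failures/hour
FIT = 1e9 / 35017 ≈ 28558 failures per 1e9 hours (nearest whole number)

λ = 2.856e-05 /h, FIT = 28558


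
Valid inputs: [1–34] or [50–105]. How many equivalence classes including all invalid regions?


Valid ranges: [1,34] and [50,105]
Class 1: x < 1 — invalid
Class 2: 1 ≤ x ≤ 34 — valid
Class 3: 34 < x < 50 — invalid (gap between ranges)
Class 4: 50 ≤ x ≤ 105 — valid
Class 5: x > 105 — invalid
Total equivalence classes: 5

5 equivalence classes


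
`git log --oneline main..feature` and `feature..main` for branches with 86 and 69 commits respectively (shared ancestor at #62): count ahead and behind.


Common ancestor: commit #62
feature commits after divergence: 86 - 62 = 24
main commits after divergence: 69 - 62 = 7
feature is 24 commits ahead of main
main is 7 commits ahead of feature

feature ahead: 24, main ahead: 7


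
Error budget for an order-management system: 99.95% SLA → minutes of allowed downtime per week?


Formula: allowed downtime = period * (100 - SLA) / 100
Period (week) = 10080 minutes
Unavailability fraction = (100 - 99.95) / 100
Allowed downtime = 10080 * (100 - 99.95) / 100
Allowed downtime = 5.04 minutes

5.04 minutes


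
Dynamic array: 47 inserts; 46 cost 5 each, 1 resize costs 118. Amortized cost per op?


Formula: Amortized cost = Total cost / Operations
Total cost = (46 * 5) + (1 * 118)
Total cost = 230 + 118 = 348
Amortized = 348 / 47 = 7.4043

7.4043


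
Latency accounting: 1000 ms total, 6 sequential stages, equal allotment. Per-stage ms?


Formula: per_stage = total_budget / stages
per_stage = 1000 / 6
per_stage = 166.67 ms

166.67 ms


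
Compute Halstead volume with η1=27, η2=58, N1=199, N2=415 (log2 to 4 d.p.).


Formula: V = N * log2(η), where N = N1 + N2 and η = η1 + η2
η = 27 + 58 = 85
N = 199 + 415 = 614
log2(85) ≈ 6.4094
V = 614 * 6.4094 = 3935.37

3935.37


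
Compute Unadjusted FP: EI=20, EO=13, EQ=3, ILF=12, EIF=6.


UFP = EI*4 + EO*5 + EQ*4 + ILF*10 + EIF*7
UFP = 20*4 + 13*5 + 3*4 + 12*10 + 6*7
UFP = 80 + 65 + 12 + 120 + 42
UFP = 319

319


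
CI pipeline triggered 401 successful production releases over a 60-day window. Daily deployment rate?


Formula: deployments per day = releases / days
= 401 / 60
= 6.683 deploys/day
(equivalently, 46.78 deploys/week)

6.683 deploys/day


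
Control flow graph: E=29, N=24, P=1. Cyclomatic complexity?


Formula: V(G) = E - N + 2P
V(G) = 29 - 24 + 2*1
V(G) = 5 + 2
V(G) = 7

7


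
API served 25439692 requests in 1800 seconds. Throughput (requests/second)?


Formula: throughput = requests / seconds
throughput = 25439692 / 1800
throughput = 14133.16 requests/second

14133.16 requests/second


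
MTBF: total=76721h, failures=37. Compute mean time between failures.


Formula: MTBF = Total operating time / Number of failures
MTBF = 76721 / 37
MTBF = 2073.54 hours

2073.54 hours


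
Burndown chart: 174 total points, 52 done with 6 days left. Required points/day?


Formula: Required rate = Remaining points / Days left
Remaining = 174 - 52 = 122 points
Required rate = 122 / 6 = 20.33 points/day

20.33 points/day


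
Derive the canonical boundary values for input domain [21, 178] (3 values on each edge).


Range: [21, 178]
Boundaries: just below min, min, min+1, max-1, max, just above max
Values: [20, 21, 22, 177, 178, 179]

[20, 21, 22, 177, 178, 179]


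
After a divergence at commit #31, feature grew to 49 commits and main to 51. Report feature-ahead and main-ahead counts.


Common ancestor: commit #31
feature commits after divergence: 49 - 31 = 18
main commits after divergence: 51 - 31 = 20
feature is 18 commits ahead of main
main is 20 commits ahead of feature

feature ahead: 18, main ahead: 20


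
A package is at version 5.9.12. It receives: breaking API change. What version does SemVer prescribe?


Current: 5.9.12
Change category: 'breaking API change' → major bump
SemVer rule: major bump → increment MAJOR, reset MINOR and PATCH to 0
New: 6.0.0

6.0.0


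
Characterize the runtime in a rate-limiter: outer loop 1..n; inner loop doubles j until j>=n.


Reasoning: linear outer times logarithmic inner
Complexity: O(n log n)

O(n log n)


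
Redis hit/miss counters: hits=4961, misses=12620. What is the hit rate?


Formula: hit rate = hits / (hits + misses) * 100
hit rate = 4961 / (4961 + 12620) * 100
hit rate = 4961 / 17581 * 100
hit rate = 28.22%

28.22%


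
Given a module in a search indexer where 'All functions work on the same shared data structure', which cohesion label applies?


Reasoning: Functions share data
Type: Communicational cohesion

Communicational cohesion


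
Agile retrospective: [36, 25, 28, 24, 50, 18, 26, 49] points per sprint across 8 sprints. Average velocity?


Formula: Avg velocity = Total points / Number of sprints
Points: [36, 25, 28, 24, 50, 18, 26, 49]
Sum = 36 + 25 + 28 + 24 + 50 + 18 + 26 + 49 = 256
Avg velocity = 256 / 8 = 32.0 points/sprint

32.0 points/sprint


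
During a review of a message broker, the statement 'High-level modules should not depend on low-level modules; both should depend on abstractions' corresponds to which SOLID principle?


This describes the Dependency Inversion Principle (DIP)

Dependency Inversion Principle (DIP)


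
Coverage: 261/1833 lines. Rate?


Coverage = covered / total * 100
Coverage = 261 / 1833 * 100
Coverage = 14.24%

14.24%


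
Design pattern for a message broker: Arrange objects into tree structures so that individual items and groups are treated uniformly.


This matches the Composite pattern

Composite


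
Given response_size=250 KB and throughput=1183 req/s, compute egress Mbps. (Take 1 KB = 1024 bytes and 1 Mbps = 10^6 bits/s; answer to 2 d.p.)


Formula: Mbps = payload_bytes * RPS * 8 / 1e6
Payload per request = 250 KB = 250 * 1024 = 256000 bytes
Total bytes/sec = 256000 * 1183 = 302848000
Total bits/sec = 302848000 * 8 = 2422784000
Mbps = 2422784000 / 1e6 = 2422.78

2422.78 Mbps


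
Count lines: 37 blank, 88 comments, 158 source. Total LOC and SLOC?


Total LOC = blank + comment + code
Total LOC = 37 + 88 + 158 = 283
SLOC (source only) = code = 158

Total LOC: 283, SLOC: 158


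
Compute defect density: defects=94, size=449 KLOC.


Defect density = defects / KLOC
Defect density = 94 / 449
Defect density = 0.209 defects/KLOC

0.209 defects/KLOC


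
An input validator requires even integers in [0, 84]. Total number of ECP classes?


Constraint: even integers in [0, 84]
Class 1: x < 0 — out-of-range invalid
Class 2: x in [0,84] but odd — wrong type invalid
Class 3: x in [0,84] and even — valid
Class 4: x > 84 — out-of-range invalid
Total equivalence classes: 4

4 equivalence classes


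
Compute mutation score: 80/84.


Mutation score = killed / total * 100
Mutation score = 80 / 84 * 100
Mutation score = 95.24%

95.24%


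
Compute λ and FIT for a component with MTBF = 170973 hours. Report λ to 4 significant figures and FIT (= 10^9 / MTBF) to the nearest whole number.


Formula: λ = 1 / MTBF; FIT = λ × 1e9 = 1e9 / MTBF
λ = 1 / 170973 ≈ 5.849e-06 failures/hour
FIT = 1e9 / 170973 ≈ 5849 failures per 1e9 hours (nearest whole number)

λ = 5.849e-06 /h, FIT = 5849


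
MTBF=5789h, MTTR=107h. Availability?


Availability = MTBF / (MTBF + MTTR)
Availability = 5789 / (5789 + 107)
Availability = 5789 / 5896
Availability = 98.1852%

98.1852%


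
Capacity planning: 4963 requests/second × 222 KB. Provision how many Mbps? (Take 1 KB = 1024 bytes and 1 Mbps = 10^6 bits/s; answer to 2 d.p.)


Formula: Mbps = payload_bytes * RPS * 8 / 1e6
Payload per request = 222 KB = 222 * 1024 = 227328 bytes
Total bytes/sec = 227328 * 4963 = 1128228864
Total bits/sec = 1128228864 * 8 = 9025830912
Mbps = 9025830912 / 1e6 = 9025.83

9025.83 Mbps


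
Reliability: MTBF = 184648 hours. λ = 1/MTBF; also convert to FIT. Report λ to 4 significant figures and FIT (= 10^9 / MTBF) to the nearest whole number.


Formula: λ = 1 / MTBF; FIT = λ × 1e9 = 1e9 / MTBF
λ = 1 / 184648 ≈ 5.416e-06 failures/hour
FIT = 1e9 / 184648 ≈ 5416 failures per 1e9 hours (nearest whole number)

λ = 5.416e-06 /h, FIT = 5416


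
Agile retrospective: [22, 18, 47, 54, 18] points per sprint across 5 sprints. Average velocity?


Formula: Avg velocity = Total points / Number of sprints
Points: [22, 18, 47, 54, 18]
Sum = 22 + 18 + 47 + 54 + 18 = 159
Avg velocity = 159 / 5 = 31.8 points/sprint

31.8 points/sprint


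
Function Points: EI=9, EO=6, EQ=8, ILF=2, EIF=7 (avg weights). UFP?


UFP = EI*4 + EO*5 + EQ*4 + ILF*10 + EIF*7
UFP = 9*4 + 6*5 + 8*4 + 2*10 + 7*7
UFP = 36 + 30 + 32 + 20 + 49
UFP = 167

167


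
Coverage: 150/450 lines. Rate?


Coverage = covered / total * 100
Coverage = 150 / 450 * 100
Coverage = 33.33%

33.33%


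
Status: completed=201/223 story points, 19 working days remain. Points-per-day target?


Formula: Required rate = Remaining points / Days left
Remaining = 223 - 201 = 22 points
Required rate = 22 / 19 = 1.16 points/day

1.16 points/day


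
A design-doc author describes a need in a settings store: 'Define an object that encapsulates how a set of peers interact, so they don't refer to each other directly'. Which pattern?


This matches the Mediator pattern

Mediator


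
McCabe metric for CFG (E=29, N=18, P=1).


Formula: V(G) = E - N + 2P
V(G) = 29 - 18 + 2*1
V(G) = 11 + 2
V(G) = 13

13


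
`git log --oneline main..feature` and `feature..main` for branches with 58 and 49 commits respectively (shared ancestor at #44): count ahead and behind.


Common ancestor: commit #44
feature commits after divergence: 58 - 44 = 14
main commits after divergence: 49 - 44 = 5
feature is 14 commits ahead of main
main is 5 commits ahead of feature

feature ahead: 14, main ahead: 5


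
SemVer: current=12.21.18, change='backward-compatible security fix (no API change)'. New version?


Current: 12.21.18
Change category: 'backward-compatible security fix (no API change)' → patch bump
SemVer rule: patch bump → increment PATCH (MAJOR and MINOR unchanged)
New: 12.21.19

12.21.19


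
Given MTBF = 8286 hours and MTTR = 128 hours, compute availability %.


Availability = MTBF / (MTBF + MTTR)
Availability = 8286 / (8286 + 128)
Availability = 8286 / 8414
Availability = 98.4787%

98.4787%


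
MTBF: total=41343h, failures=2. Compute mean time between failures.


Formula: MTBF = Total operating time / Number of failures
MTBF = 41343 / 2
MTBF = 20671.5 hours

20671.5 hours


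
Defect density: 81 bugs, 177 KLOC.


Defect density = defects / KLOC
Defect density = 81 / 177
Defect density = 0.458 defects/KLOC

0.458 defects/KLOC


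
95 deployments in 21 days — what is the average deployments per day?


Formula: deployments per day = releases / days
= 95 / 21
= 4.524 deploys/day
(equivalently, 31.67 deploys/week)

4.524 deploys/day


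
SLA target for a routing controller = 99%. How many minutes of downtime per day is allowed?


Formula: allowed downtime = period * (100 - SLA) / 100
Period (day) = 1440 minutes
Unavailability fraction = (100 - 99.0) / 100
Allowed downtime = 1440 * (100 - 99.0) / 100
Allowed downtime = 14.4 minutes

14.4 minutes


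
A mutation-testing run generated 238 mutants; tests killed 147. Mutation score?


Mutation score = killed / total * 100
Mutation score = 147 / 238 * 100
Mutation score = 61.76%

61.76%


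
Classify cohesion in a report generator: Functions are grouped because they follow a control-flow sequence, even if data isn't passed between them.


Reasoning: Grouped by order of execution within a routine, not by data flow
Type: Procedural cohesion

Procedural cohesion


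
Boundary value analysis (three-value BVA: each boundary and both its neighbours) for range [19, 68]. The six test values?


Range: [19, 68]
Boundaries: just below min, min, min+1, max-1, max, just above max
Values: [18, 19, 20, 67, 68, 69]

[18, 19, 20, 67, 68, 69]


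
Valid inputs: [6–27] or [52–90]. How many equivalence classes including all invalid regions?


Valid ranges: [6,27] and [52,90]
Class 1: x < 6 — invalid
Class 2: 6 ≤ x ≤ 27 — valid
Class 3: 27 < x < 52 — invalid (gap between ranges)
Class 4: 52 ≤ x ≤ 90 — valid
Class 5: x > 90 — invalid
Total equivalence classes: 5

5 equivalence classes


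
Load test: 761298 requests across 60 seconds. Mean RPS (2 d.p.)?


Formula: throughput = requests / seconds
throughput = 761298 / 60
throughput = 12688.3 requests/second

12688.3 requests/second


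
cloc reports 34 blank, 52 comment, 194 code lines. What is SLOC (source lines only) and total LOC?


Total LOC = blank + comment + code
Total LOC = 34 + 52 + 194 = 280
SLOC (source only) = code = 194

Total LOC: 280, SLOC: 194


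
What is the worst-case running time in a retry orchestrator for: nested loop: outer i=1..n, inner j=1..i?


Reasoning: triangle: n(n+1)/2 ~ n^2/2
Complexity: O(n^2)

O(n^2)


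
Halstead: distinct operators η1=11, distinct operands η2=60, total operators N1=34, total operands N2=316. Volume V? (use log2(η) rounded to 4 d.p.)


Formula: V = N * log2(η), where N = N1 + N2 and η = η1 + η2
η = 11 + 60 = 71
N = 34 + 316 = 350
log2(71) ≈ 6.1497
V = 350 * 6.1497 = 2152.40

2152.40


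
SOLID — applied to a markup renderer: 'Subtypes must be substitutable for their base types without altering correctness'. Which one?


This describes the Liskov Substitution Principle (LSP)

Liskov Substitution Principle (LSP)


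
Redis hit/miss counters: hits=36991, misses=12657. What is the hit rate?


Formula: hit rate = hits / (hits + misses) * 100
hit rate = 36991 / (36991 + 12657) * 100
hit rate = 36991 / 49648 * 100
hit rate = 74.51%

74.51%


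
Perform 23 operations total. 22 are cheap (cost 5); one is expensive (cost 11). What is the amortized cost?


Formula: Amortized cost = Total cost / Operations
Total cost = (22 * 5) + (1 * 11)
Total cost = 110 + 11 = 121
Amortized = 121 / 23 = 5.2609

5.2609


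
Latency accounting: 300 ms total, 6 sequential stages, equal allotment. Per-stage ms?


Formula: per_stage = total_budget / stages
per_stage = 300 / 6
per_stage = 50.0 ms

50.0 ms


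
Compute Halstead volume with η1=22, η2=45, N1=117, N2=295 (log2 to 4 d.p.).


Formula: V = N * log2(η), where N = N1 + N2 and η = η1 + η2
η = 22 + 45 = 67
N = 117 + 295 = 412
log2(67) ≈ 6.0661
V = 412 * 6.0661 = 2499.23

2499.23


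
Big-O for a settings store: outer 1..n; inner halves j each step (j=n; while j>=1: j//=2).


Reasoning: n times log n
Complexity: O(n log n)

O(n log n)


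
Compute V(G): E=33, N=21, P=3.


Formula: V(G) = E - N + 2P
V(G) = 33 - 21 + 2*3
V(G) = 12 + 6
V(G) = 18

18


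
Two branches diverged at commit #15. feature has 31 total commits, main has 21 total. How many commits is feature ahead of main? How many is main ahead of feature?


Common ancestor: commit #15
feature commits after divergence: 31 - 15 = 16
main commits after divergence: 21 - 15 = 6
feature is 16 commits ahead of main
main is 6 commits ahead of feature

feature ahead: 16, main ahead: 6


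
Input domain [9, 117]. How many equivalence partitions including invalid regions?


Valid range: [9, 117]
Class 1: x < 9 — invalid
Class 2: 9 ≤ x ≤ 117 — valid
Class 3: x > 117 — invalid
Total equivalence classes: 3

3 equivalence classes


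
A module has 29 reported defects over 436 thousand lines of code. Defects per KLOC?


Defect density = defects / KLOC
Defect density = 29 / 436
Defect density = 0.067 defects/KLOC

0.067 defects/KLOC


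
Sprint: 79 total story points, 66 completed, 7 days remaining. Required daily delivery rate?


Formula: Required rate = Remaining points / Days left
Remaining = 79 - 66 = 13 points
Required rate = 13 / 7 = 1.86 points/day

1.86 points/day


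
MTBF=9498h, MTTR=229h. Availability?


Availability = MTBF / (MTBF + MTTR)
Availability = 9498 / (9498 + 229)
Availability = 9498 / 9727
Availability = 97.6457%

97.6457%


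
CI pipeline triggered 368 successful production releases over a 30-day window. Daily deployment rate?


Formula: deployments per day = releases / days
= 368 / 30
= 12.267 deploys/day
(equivalently, 85.87 deploys/week)

12.267 deploys/day


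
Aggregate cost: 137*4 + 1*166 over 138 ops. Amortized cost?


Formula: Amortized cost = Total cost / Operations
Total cost = (137 * 4) + (1 * 166)
Total cost = 548 + 166 = 714
Amortized = 714 / 138 = 5.1739

5.1739


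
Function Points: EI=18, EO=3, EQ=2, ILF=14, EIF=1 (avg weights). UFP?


UFP = EI*4 + EO*5 + EQ*4 + ILF*10 + EIF*7
UFP = 18*4 + 3*5 + 2*4 + 14*10 + 1*7
UFP = 72 + 15 + 8 + 140 + 7
UFP = 242

242


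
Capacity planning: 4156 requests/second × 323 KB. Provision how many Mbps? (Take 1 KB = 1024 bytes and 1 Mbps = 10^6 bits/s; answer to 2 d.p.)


Formula: Mbps = payload_bytes * RPS * 8 / 1e6
Payload per request = 323 KB = 323 * 1024 = 330752 bytes
Total bytes/sec = 330752 * 4156 = 1374605312
Total bits/sec = 1374605312 * 8 = 10996842496
Mbps = 10996842496 / 1e6 = 10996.84

10996.84 Mbps


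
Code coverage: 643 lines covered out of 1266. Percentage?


Coverage = covered / total * 100
Coverage = 643 / 1266 * 100
Coverage = 50.79%

50.79%


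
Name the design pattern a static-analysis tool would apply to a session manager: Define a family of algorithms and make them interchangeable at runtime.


This matches the Strategy pattern

Strategy


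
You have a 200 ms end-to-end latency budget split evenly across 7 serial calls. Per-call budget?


Formula: per_stage = total_budget / stages
per_stage = 200 / 7
per_stage = 28.57 ms

28.57 ms


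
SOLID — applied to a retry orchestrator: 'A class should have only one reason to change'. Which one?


This describes the Single Responsibility Principle (SRP)

Single Responsibility Principle (SRP)


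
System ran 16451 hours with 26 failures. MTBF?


Formula: MTBF = Total operating time / Number of failures
MTBF = 16451 / 26
MTBF = 632.73 hours

632.73 hours


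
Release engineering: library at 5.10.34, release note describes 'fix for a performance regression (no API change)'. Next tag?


Current: 5.10.34
Change category: 'fix for a performance regression (no API change)' → patch bump
SemVer rule: patch bump → increment PATCH (MAJOR and MINOR unchanged)
New: 5.10.35

5.10.35


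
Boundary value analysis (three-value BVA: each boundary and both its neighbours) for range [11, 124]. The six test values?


Range: [11, 124]
Boundaries: just below min, min, min+1, max-1, max, just above max
Values: [10, 11, 12, 123, 124, 125]

[10, 11, 12, 123, 124, 125]


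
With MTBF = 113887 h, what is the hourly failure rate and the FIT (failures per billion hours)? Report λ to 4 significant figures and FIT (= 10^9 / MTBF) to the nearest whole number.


Formula: λ = 1 / MTBF; FIT = λ × 1e9 = 1e9 / MTBF
λ = 1 / 113887 ≈ 8.781e-06 failures/hour
FIT = 1e9 / 113887 ≈ 8781 failures per 1e9 hours (nearest whole number)

λ = 8.781e-06 /h, FIT = 8781


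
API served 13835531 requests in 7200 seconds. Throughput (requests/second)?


Formula: throughput = requests / seconds
throughput = 13835531 / 7200
throughput = 1921.6 requests/second

1921.6 requests/second


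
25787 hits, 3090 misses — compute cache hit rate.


Formula: hit rate = hits / (hits + misses) * 100
hit rate = 25787 / (25787 + 3090) * 100
hit rate = 25787 / 28877 * 100
hit rate = 89.3%

89.3%


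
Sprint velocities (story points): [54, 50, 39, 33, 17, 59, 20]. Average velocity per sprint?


Formula: Avg velocity = Total points / Number of sprints
Points: [54, 50, 39, 33, 17, 59, 20]
Sum = 54 + 50 + 39 + 33 + 17 + 59 + 20 = 272
Avg velocity = 272 / 7 = 38.86 points/sprint

38.86 points/sprint


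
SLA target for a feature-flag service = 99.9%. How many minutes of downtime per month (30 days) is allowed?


Formula: allowed downtime = period * (100 - SLA) / 100
Period (month (30 days)) = 43200 minutes
Unavailability fraction = (100 - 99.9) / 100
Allowed downtime = 43200 * (100 - 99.9) / 100
Allowed downtime = 43.2 minutes

43.2 minutes


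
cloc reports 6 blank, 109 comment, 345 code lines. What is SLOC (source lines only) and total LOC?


Total LOC = blank + comment + code
Total LOC = 6 + 109 + 345 = 460
SLOC (source only) = code = 345

Total LOC: 460, SLOC: 345


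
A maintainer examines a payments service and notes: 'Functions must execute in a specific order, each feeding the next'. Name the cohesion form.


Reasoning: Output of one is input to next
Type: Sequential cohesion

Sequential cohesion


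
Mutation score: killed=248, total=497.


Mutation score = killed / total * 100
Mutation score = 248 / 497 * 100
Mutation score = 49.9%

49.9%


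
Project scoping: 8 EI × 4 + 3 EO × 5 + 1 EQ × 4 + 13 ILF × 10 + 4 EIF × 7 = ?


UFP = EI*4 + EO*5 + EQ*4 + ILF*10 + EIF*7
UFP = 8*4 + 3*5 + 1*4 + 13*10 + 4*7
UFP = 32 + 15 + 4 + 130 + 28
UFP = 209

209


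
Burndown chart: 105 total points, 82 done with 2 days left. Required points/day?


Formula: Required rate = Remaining points / Days left
Remaining = 105 - 82 = 23 points
Required rate = 23 / 2 = 11.5 points/day

11.5 points/day


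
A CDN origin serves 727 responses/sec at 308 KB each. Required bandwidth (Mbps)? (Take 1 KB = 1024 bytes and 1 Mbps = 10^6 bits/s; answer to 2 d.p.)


Formula: Mbps = payload_bytes * RPS * 8 / 1e6
Payload per request = 308 KB = 308 * 1024 = 315392 bytes
Total bytes/sec = 315392 * 727 = 229289984
Total bits/sec = 229289984 * 8 = 1834319872
Mbps = 1834319872 / 1e6 = 1834.32

1834.32 Mbps


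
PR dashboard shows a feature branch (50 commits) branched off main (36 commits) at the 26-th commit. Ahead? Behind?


Common ancestor: commit #26
feature commits after divergence: 50 - 26 = 24
main commits after divergence: 36 - 26 = 10
feature is 24 commits ahead of main
main is 10 commits ahead of feature

feature ahead: 24, main ahead: 10


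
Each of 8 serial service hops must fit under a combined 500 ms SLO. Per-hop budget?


Formula: per_stage = total_budget / stages
per_stage = 500 / 8
per_stage = 62.5 ms

62.5 ms


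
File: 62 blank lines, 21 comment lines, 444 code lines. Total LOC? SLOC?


Total LOC = blank + comment + code
Total LOC = 62 + 21 + 444 = 527
SLOC (source only) = code = 444

Total LOC: 527, SLOC: 444


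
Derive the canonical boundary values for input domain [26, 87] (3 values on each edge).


Range: [26, 87]
Boundaries: just below min, min, min+1, max-1, max, just above max
Values: [25, 26, 27, 86, 87, 88]

[25, 26, 27, 86, 87, 88]


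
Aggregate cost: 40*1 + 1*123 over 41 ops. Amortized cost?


Formula: Amortized cost = Total cost / Operations
Total cost = (40 * 1) + (1 * 123)
Total cost = 40 + 123 = 163
Amortized = 163 / 41 = 3.9756

3.9756


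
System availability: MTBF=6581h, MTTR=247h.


Availability = MTBF / (MTBF + MTTR)
Availability = 6581 / (6581 + 247)
Availability = 6581 / 6828
Availability = 96.3825%

96.3825%


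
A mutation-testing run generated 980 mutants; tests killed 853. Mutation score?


Mutation score = killed / total * 100
Mutation score = 853 / 980 * 100
Mutation score = 87.04%

87.04%


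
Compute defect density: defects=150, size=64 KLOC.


Defect density = defects / KLOC
Defect density = 150 / 64
Defect density = 2.344 defects/KLOC

2.344 defects/KLOC


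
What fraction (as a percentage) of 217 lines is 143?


Coverage = covered / total * 100
Coverage = 143 / 217 * 100
Coverage = 65.9%

65.9%


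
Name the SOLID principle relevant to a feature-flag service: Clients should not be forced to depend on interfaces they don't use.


This describes the Interface Segregation Principle (ISP)

Interface Segregation Principle (ISP)


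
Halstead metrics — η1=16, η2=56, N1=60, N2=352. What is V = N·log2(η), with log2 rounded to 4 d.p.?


Formula: V = N * log2(η), where N = N1 + N2 and η = η1 + η2
η = 16 + 56 = 72
N = 60 + 352 = 412
log2(72) ≈ 6.1699
V = 412 * 6.1699 = 2542.00

2542.00


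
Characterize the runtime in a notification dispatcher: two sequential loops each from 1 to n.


Reasoning: sequential dominates: O(n) + O(n) = O(n)
Complexity: O(n)

O(n)


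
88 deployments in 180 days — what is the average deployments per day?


Formula: deployments per day = releases / days
= 88 / 180
= 0.489 deploys/day
(equivalently, 3.42 deploys/week)

0.489 deploys/day


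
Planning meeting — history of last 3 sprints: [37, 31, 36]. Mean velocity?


Formula: Avg velocity = Total points / Number of sprints
Points: [37, 31, 36]
Sum = 37 + 31 + 36 = 104
Avg velocity = 104 / 3 = 34.67 points/sprint

34.67 points/sprint


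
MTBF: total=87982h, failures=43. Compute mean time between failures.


Formula: MTBF = Total operating time / Number of failures
MTBF = 87982 / 43
MTBF = 2046.09 hours

2046.09 hours


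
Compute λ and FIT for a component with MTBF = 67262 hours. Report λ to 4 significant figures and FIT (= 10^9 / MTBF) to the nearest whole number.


Formula: λ = 1 / MTBF; FIT = λ × 1e9 = 1e9 / MTBF
λ = 1 / 67262 ≈ 1.487e-05 failures/hour
FIT = 1e9 / 67262 ≈ 14867 failures per 1e9 hours (nearest whole number)

λ = 1.487e-05 /h, FIT = 14867


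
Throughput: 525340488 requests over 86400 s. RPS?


Formula: throughput = requests / seconds
throughput = 525340488 / 86400
throughput = 6080.33 requests/second

6080.33 requests/second


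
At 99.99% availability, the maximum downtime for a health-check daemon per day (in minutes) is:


Formula: allowed downtime = period * (100 - SLA) / 100
Period (day) = 1440 minutes
Unavailability fraction = (100 - 99.99) / 100
Allowed downtime = 1440 * (100 - 99.99) / 100
Allowed downtime = 0.144 minutes

0.144 minutes


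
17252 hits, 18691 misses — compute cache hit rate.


Formula: hit rate = hits / (hits + misses) * 100
hit rate = 17252 / (17252 + 18691) * 100
hit rate = 17252 / 35943 * 100
hit rate = 48.0%

48.0%


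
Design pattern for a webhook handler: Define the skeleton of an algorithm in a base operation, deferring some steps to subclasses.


This matches the Template Method pattern

Template Method


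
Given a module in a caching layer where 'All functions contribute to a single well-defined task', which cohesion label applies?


Reasoning: Best: single purpose
Type: Functional cohesion

Functional cohesion


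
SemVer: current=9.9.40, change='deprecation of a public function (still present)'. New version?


Current: 9.9.40
Change category: 'deprecation of a public function (still present)' → minor bump
SemVer rule: minor bump → increment MINOR, reset PATCH to 0 (MAJOR unchanged)
New: 9.10.0

9.10.0


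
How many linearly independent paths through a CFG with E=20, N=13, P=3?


Formula: V(G) = E - N + 2P
V(G) = 20 - 13 + 2*3
V(G) = 7 + 6
V(G) = 13

13
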